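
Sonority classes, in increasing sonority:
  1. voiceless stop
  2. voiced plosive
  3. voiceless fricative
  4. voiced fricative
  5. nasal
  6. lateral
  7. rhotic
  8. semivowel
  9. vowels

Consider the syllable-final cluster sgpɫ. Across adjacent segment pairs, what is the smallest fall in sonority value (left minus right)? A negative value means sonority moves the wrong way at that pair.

/s/ — voiceless fricative, sonority 3.
/g/ — voiced plosive, sonority 2.
/p/ — voiceless stop, sonority 1.
/ɫ/ — lateral, sonority 6.
/s/→/g/: change +1.
/g/→/p/: change +1.
/p/→/ɫ/: change -5.
Minimum = -5.

-5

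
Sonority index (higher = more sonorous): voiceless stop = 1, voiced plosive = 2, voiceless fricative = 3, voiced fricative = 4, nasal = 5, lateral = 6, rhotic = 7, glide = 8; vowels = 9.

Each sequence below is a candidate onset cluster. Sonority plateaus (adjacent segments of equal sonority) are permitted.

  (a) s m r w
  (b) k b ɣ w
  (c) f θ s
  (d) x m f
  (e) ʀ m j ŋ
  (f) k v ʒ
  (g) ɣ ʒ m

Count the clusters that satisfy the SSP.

5

(a) sonority 3-5-7-8: well-formed.
(b) sonority 1-2-4-8: well-formed.
(c) sonority 3-3-3: well-formed.
(d) sonority 3-5-3: ill-formed.
(e) sonority 7-5-8-5: ill-formed.
(f) sonority 1-4-4: well-formed.
(g) sonority 4-4-5: well-formed.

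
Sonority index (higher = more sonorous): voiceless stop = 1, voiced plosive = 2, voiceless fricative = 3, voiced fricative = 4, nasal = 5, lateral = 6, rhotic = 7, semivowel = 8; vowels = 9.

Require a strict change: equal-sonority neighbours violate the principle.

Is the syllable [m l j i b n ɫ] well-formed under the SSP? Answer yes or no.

no

Onset: /m/ is a nasal (sonority 5), /l/ is a lateral (sonority 6), /j/ is a semivowel (sonority 8); then the nucleus /i/ (sonority 9).
Onset profile 5-6-8-9 — rises to the nucleus.
Coda: /b/ is a voiced plosive (sonority 2), /n/ is a nasal (sonority 5), /ɫ/ is a lateral (sonority 6).
Coda profile 9-2-5-6 — does not strictly fall throughout.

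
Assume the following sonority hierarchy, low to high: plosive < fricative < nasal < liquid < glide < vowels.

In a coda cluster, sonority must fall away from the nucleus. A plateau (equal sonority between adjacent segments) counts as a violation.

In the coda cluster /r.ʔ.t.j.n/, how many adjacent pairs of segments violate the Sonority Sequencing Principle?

/r/ is a liquid (sonority 4).
/ʔ/ is a plosive (sonority 1).
/t/ is a plosive (sonority 1).
/j/ is a glide (sonority 5).
/n/ is a nasal (sonority 3).
/r/→/ʔ/: 4→1 (falls) — ok.
/ʔ/→/t/: 1→1 (plateau) — violation.
/t/→/j/: 1→5 (does not fall) — violation.
/j/→/n/: 5→3 (falls) — ok.

2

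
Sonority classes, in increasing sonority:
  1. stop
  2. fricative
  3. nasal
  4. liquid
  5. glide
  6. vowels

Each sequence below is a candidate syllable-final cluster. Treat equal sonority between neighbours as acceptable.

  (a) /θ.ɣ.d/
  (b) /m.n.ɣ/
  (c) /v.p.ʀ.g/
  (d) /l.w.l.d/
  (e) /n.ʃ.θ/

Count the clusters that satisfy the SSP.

3

(a) /θ.ɣ.d/: profile 2-2-1 — obeys.
(b) /m.n.ɣ/: profile 3-3-2 — obeys.
(c) /v.p.ʀ.g/: profile 2-1-4-1 — violates.
(d) /l.w.l.d/: profile 4-5-4-1 — violates.
(e) /n.ʃ.θ/: profile 3-2-2 — obeys.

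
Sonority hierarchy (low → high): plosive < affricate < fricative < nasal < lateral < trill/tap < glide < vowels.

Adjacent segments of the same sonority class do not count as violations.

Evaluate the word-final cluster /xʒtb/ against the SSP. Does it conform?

/x/ — fricative, sonority 3.
/ʒ/ — fricative, sonority 3.
/t/ — plosive, sonority 1.
/b/ — plosive, sonority 1.
The profile 3-3-1-1 is non-increasing (plateaus allowed), so the word-final cluster satisfies the SSP.

yes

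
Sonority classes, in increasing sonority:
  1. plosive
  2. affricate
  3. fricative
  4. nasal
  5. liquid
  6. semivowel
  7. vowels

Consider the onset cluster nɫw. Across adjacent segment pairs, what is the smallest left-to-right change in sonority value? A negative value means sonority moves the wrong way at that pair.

1

/n/ is a nasal (sonority 4).
/ɫ/ is a liquid (sonority 5).
/w/ is a semivowel (sonority 6).
/n/→/ɫ/: change +1.
/ɫ/→/w/: change +1.
Minimum = 1.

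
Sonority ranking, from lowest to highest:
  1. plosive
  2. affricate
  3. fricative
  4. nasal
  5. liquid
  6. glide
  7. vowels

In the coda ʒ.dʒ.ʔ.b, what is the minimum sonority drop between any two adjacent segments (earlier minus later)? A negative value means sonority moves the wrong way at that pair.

/ʒ/: fricative = 3.
/dʒ/: affricate = 2.
/ʔ/: plosive = 1.
/b/: plosive = 1.
/ʒ/→/dʒ/: change +1.
/dʒ/→/ʔ/: change +1.
/ʔ/→/b/: change +0.
Minimum = 0.

0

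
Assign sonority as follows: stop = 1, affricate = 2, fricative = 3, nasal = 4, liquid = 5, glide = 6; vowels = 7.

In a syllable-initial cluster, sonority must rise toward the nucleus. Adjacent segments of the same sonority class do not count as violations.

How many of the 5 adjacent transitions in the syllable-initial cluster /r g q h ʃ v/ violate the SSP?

/r/: liquid = 5.
/g/: stop = 1.
/q/: stop = 1.
/h/: fricative = 3.
/ʃ/: fricative = 3.
/v/: fricative = 3.
/r/→/g/: 5→1 (does not rise) — violation.
/g/→/q/: 1→1 (plateau, allowed) — ok.
/q/→/h/: 1→3 (rises) — ok.
/h/→/ʃ/: 3→3 (plateau, allowed) — ok.
/ʃ/→/v/: 3→3 (plateau, allowed) — ok.

1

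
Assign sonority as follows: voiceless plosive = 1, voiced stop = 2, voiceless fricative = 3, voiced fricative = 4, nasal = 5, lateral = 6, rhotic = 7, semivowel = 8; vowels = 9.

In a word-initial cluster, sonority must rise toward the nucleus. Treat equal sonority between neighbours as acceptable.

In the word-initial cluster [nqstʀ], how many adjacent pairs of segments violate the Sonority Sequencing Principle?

2

/n/ — nasal, sonority 5.
/q/ — voiceless plosive, sonority 1.
/s/ — voiceless fricative, sonority 3.
/t/ — voiceless plosive, sonority 1.
/ʀ/ — rhotic, sonority 7.
/n/→/q/: 5→1 (does not rise) — violation.
/q/→/s/: 1→3 (rises) — ok.
/s/→/t/: 3→1 (does not rise) — violation.
/t/→/ʀ/: 1→7 (rises) — ok.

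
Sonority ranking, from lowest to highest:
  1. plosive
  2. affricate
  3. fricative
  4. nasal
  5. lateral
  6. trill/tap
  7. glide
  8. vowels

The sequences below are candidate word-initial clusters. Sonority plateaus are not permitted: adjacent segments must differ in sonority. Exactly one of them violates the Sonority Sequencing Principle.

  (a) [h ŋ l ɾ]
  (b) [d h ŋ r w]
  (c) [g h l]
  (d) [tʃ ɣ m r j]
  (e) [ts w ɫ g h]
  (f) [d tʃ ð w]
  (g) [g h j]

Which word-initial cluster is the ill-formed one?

e

(a) [h ŋ l ɾ]: profile 3-4-5-6 — obeys.
(b) [d h ŋ r w]: profile 1-3-4-6-7 — obeys.
(c) [g h l]: profile 1-3-5 — obeys.
(d) [tʃ ɣ m r j]: profile 2-3-4-6-7 — obeys.
(e) [ts w ɫ g h]: profile 2-7-5-1-3 — violates.
(f) [d tʃ ð w]: profile 1-2-3-7 — obeys.
(g) [g h j]: profile 1-3-7 — obeys.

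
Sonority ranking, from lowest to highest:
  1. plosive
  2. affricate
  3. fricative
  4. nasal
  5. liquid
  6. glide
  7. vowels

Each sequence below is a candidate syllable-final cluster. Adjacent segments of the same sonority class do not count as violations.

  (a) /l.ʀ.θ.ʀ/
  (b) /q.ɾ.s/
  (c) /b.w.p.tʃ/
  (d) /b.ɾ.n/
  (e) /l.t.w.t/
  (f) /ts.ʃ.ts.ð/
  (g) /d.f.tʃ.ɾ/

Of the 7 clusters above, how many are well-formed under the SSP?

(a) /l.ʀ.θ.ʀ/: profile 5-5-3-5 — violates.
(b) /q.ɾ.s/: profile 1-5-3 — violates.
(c) /b.w.p.tʃ/: profile 1-6-1-2 — violates.
(d) /b.ɾ.n/: profile 1-5-4 — violates.
(e) /l.t.w.t/: profile 5-1-6-1 — violates.
(f) /ts.ʃ.ts.ð/: profile 2-3-2-3 — violates.
(g) /d.f.tʃ.ɾ/: profile 1-3-2-5 — violates.

0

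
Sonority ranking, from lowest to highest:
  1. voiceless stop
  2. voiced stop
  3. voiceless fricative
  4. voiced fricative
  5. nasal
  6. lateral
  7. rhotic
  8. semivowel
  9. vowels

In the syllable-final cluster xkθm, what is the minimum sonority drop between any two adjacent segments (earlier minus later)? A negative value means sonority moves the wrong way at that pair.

-2

/x/: voiceless fricative = 3.
/k/: voiceless stop = 1.
/θ/: voiceless fricative = 3.
/m/: nasal = 5.
/x/→/k/: change +2.
/k/→/θ/: change -2.
/θ/→/m/: change -2.
Minimum = -2.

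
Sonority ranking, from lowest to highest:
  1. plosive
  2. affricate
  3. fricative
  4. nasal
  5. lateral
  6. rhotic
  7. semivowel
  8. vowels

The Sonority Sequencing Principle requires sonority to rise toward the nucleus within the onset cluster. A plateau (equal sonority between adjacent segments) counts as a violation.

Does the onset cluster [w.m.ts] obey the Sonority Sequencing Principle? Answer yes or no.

/w/ is a semivowel (sonority 7).
/m/ is a nasal (sonority 4).
/ts/ is an affricate (sonority 2).
The profile is 7-4-2. Between /w/ (7) and /m/ (4) sonority does not rise, so the cluster violates the SSP.

no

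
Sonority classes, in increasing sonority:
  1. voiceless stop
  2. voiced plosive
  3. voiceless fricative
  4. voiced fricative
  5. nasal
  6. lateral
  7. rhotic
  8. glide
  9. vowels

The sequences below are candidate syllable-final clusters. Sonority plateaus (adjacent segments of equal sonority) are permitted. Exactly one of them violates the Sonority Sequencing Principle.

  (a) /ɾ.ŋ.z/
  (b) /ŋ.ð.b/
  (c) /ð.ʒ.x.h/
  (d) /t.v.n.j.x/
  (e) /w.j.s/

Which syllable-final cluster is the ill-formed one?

(a) sonority 7-5-4: well-formed.
(b) sonority 5-4-2: well-formed.
(c) sonority 4-4-3-3: well-formed.
(d) sonority 1-4-5-8-3: ill-formed.
(e) sonority 8-8-3: well-formed.

d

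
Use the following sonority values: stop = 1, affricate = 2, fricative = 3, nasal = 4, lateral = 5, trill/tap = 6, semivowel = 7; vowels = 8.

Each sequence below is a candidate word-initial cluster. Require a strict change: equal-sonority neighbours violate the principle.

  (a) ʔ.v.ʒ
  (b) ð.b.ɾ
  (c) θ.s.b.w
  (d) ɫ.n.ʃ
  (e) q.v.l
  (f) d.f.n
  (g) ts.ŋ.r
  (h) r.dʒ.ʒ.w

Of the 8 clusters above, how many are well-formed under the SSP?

3

(a) ʔ.v.ʒ: profile 1-3-3 — violates.
(b) ð.b.ɾ: profile 3-1-6 — violates.
(c) θ.s.b.w: profile 3-3-1-7 — violates.
(d) ɫ.n.ʃ: profile 5-4-3 — violates.
(e) q.v.l: profile 1-3-5 — obeys.
(f) d.f.n: profile 1-3-4 — obeys.
(g) ts.ŋ.r: profile 2-4-6 — obeys.
(h) r.dʒ.ʒ.w: profile 6-2-3-7 — violates.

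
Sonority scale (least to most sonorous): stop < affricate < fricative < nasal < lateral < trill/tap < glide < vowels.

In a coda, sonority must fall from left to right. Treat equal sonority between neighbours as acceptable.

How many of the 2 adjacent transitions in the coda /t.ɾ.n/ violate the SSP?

1

/t/ is a stop (sonority 1).
/ɾ/ is a trill/tap (sonority 6).
/n/ is a nasal (sonority 4).
/t/→/ɾ/: 1→6 (does not fall) — violation.
/ɾ/→/n/: 6→4 (falls) — ok.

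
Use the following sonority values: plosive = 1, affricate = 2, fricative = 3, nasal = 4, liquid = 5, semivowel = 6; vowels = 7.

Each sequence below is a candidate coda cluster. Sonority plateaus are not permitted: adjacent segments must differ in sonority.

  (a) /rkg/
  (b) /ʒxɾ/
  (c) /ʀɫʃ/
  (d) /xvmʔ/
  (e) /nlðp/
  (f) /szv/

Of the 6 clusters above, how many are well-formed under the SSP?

(a) /rkg/: profile 5-1-1 — violates.
(b) /ʒxɾ/: profile 3-3-5 — violates.
(c) /ʀɫʃ/: profile 5-5-3 — violates.
(d) /xvmʔ/: profile 3-3-4-1 — violates.
(e) /nlðp/: profile 4-5-3-1 — violates.
(f) /szv/: profile 3-3-3 — violates.

0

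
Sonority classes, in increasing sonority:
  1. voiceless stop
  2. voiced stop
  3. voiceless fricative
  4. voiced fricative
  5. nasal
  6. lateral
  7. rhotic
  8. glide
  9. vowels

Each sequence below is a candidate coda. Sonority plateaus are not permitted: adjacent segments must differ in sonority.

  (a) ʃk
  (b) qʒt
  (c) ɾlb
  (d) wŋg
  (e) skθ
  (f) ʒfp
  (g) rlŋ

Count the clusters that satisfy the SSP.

5

(a) sonority 3-1: well-formed.
(b) sonority 1-4-1: ill-formed.
(c) sonority 7-6-2: well-formed.
(d) sonority 8-5-2: well-formed.
(e) sonority 3-1-3: ill-formed.
(f) sonority 4-3-1: well-formed.
(g) sonority 7-6-5: well-formed.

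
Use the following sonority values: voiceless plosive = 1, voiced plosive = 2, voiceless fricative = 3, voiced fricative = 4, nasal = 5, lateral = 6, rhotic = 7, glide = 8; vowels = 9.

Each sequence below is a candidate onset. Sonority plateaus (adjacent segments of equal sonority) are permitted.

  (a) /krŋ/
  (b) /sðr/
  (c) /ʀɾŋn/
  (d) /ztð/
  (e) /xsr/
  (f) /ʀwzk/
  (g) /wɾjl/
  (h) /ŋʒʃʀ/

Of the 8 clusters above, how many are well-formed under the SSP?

(a) 1-7-5 → violates
(b) 3-4-7 → obeys
(c) 7-7-5-5 → violates
(d) 4-1-4 → violates
(e) 3-3-7 → obeys
(f) 7-8-4-1 → violates
(g) 8-7-8-6 → violates
(h) 5-4-3-7 → violates

2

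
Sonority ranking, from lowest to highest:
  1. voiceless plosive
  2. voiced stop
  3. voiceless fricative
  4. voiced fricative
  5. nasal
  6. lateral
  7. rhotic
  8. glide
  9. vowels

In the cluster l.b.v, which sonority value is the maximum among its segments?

/l/ is a lateral (sonority 6).
/b/ is a voiced stop (sonority 2).
/v/ is a voiced fricative (sonority 4).
The maximum is 6.

6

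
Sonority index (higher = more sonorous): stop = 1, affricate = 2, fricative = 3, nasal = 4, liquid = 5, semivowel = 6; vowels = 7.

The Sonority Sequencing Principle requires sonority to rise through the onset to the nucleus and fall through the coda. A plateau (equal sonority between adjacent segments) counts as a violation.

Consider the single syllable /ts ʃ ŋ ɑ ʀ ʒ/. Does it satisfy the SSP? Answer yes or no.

yes

Onset: /ts/ is an affricate (sonority 2), /ʃ/ is a fricative (sonority 3), /ŋ/ is a nasal (sonority 4); then the nucleus /ɑ/ (sonority 7).
Onset profile 2-3-4-7 — rises to the nucleus.
Coda: /ʀ/ is a liquid (sonority 5), /ʒ/ is a fricative (sonority 3).
Coda profile 7-5-3 — falls from the nucleus.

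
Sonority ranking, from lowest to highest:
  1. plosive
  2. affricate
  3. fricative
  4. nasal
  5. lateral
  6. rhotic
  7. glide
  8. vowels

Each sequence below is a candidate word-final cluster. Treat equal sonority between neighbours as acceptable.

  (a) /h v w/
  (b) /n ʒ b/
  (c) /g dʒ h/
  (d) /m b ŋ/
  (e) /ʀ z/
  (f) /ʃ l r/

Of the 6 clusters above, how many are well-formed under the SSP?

2

(a) /h v w/: profile 3-3-7 — violates.
(b) /n ʒ b/: profile 4-3-1 — obeys.
(c) /g dʒ h/: profile 1-2-3 — violates.
(d) /m b ŋ/: profile 4-1-4 — violates.
(e) /ʀ z/: profile 6-3 — obeys.
(f) /ʃ l r/: profile 3-5-6 — violates.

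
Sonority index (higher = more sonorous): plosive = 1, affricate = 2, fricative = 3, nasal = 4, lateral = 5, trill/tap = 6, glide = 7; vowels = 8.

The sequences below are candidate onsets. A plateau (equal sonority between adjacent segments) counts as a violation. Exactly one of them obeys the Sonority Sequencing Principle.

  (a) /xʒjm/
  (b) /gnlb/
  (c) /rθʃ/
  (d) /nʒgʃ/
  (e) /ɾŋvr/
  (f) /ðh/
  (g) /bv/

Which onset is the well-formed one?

(a) /xʒjm/: profile 3-3-7-4 — violates.
(b) /gnlb/: profile 1-4-5-1 — violates.
(c) /rθʃ/: profile 6-3-3 — violates.
(d) /nʒgʃ/: profile 4-3-1-3 — violates.
(e) /ɾŋvr/: profile 6-4-3-6 — violates.
(f) /ðh/: profile 3-3 — violates.
(g) /bv/: profile 1-3 — obeys.

g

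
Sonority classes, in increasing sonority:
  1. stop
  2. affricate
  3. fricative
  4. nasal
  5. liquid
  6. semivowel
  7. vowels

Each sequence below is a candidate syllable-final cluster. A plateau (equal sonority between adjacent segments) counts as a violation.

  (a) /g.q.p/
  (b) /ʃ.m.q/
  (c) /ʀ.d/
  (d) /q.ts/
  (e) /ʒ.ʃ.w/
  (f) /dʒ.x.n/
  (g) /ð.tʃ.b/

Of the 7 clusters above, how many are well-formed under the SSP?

(a) /g.q.p/: profile 1-1-1 — violates.
(b) /ʃ.m.q/: profile 3-4-1 — violates.
(c) /ʀ.d/: profile 5-1 — obeys.
(d) /q.ts/: profile 1-2 — violates.
(e) /ʒ.ʃ.w/: profile 3-3-6 — violates.
(f) /dʒ.x.n/: profile 2-3-4 — violates.
(g) /ð.tʃ.b/: profile 3-2-1 — obeys.

2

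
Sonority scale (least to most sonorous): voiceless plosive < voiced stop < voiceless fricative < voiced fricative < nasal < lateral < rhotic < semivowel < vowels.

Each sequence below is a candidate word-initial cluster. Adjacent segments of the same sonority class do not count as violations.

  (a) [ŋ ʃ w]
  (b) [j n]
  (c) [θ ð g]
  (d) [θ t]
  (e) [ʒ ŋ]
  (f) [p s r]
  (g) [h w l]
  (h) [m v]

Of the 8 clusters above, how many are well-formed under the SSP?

(a) [ŋ ʃ w]: profile 5-3-8 — violates.
(b) [j n]: profile 8-5 — violates.
(c) [θ ð g]: profile 3-4-2 — violates.
(d) [θ t]: profile 3-1 — violates.
(e) [ʒ ŋ]: profile 4-5 — obeys.
(f) [p s r]: profile 1-3-7 — obeys.
(g) [h w l]: profile 3-8-6 — violates.
(h) [m v]: profile 5-4 — violates.

2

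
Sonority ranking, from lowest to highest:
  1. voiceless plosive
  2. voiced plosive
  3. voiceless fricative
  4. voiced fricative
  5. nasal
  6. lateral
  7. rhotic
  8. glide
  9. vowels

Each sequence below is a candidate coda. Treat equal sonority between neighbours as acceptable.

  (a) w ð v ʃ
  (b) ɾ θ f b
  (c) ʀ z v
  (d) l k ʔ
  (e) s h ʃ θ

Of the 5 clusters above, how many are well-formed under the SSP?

5

(a) sonority 8-4-4-3: well-formed.
(b) sonority 7-3-3-2: well-formed.
(c) sonority 7-4-4: well-formed.
(d) sonority 6-1-1: well-formed.
(e) sonority 3-3-3-3: well-formed.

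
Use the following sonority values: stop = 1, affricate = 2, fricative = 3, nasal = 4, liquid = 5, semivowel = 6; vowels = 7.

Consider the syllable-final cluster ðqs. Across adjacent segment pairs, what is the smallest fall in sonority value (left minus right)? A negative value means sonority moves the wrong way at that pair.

/ð/ — fricative, sonority 3.
/q/ — stop, sonority 1.
/s/ — fricative, sonority 3.
/ð/→/q/: change +2.
/q/→/s/: change -2.
Minimum = -2.

-2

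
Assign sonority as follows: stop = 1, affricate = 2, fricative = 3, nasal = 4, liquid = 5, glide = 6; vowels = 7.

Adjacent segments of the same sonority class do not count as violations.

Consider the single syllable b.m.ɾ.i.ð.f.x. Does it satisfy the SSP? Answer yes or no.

Onset: /b/ is a stop (sonority 1), /m/ is a nasal (sonority 4), /ɾ/ is a liquid (sonority 5); then the nucleus /i/ (sonority 7).
Onset profile 1-4-5-7 — rises to the nucleus.
Coda: /ð/ is a fricative (sonority 3), /f/ is a fricative (sonority 3), /x/ is a fricative (sonority 3).
Coda profile 7-3-3-3 — falls from the nucleus.

yes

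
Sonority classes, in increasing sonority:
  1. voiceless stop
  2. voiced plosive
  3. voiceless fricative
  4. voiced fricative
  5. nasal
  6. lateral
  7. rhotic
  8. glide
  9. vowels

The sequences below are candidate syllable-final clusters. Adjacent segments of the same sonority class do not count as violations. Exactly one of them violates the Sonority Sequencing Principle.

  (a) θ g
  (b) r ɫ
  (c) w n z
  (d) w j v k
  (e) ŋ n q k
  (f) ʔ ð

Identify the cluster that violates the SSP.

(a) sonority 3-2: well-formed.
(b) sonority 7-6: well-formed.
(c) sonority 8-5-4: well-formed.
(d) sonority 8-8-4-1: well-formed.
(e) sonority 5-5-1-1: well-formed.
(f) sonority 1-4: ill-formed.

f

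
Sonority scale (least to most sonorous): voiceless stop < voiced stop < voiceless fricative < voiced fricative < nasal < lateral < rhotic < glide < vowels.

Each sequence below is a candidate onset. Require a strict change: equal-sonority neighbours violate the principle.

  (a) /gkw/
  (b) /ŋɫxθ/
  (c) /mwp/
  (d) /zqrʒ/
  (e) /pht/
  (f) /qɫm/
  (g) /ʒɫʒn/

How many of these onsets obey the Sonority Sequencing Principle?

0

(a) sonority 2-1-8: ill-formed.
(b) sonority 5-6-3-3: ill-formed.
(c) sonority 5-8-1: ill-formed.
(d) sonority 4-1-7-4: ill-formed.
(e) sonority 1-3-1: ill-formed.
(f) sonority 1-6-5: ill-formed.
(g) sonority 4-6-4-5: ill-formed.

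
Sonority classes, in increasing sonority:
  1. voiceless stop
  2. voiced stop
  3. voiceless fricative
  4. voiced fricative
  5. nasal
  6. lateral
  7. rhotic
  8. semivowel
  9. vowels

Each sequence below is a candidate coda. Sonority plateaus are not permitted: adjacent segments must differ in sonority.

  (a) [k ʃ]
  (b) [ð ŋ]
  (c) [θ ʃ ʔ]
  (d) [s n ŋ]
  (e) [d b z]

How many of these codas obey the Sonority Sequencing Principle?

(a) [k ʃ]: profile 1-3 — violates.
(b) [ð ŋ]: profile 4-5 — violates.
(c) [θ ʃ ʔ]: profile 3-3-1 — violates.
(d) [s n ŋ]: profile 3-5-5 — violates.
(e) [d b z]: profile 2-2-4 — violates.

0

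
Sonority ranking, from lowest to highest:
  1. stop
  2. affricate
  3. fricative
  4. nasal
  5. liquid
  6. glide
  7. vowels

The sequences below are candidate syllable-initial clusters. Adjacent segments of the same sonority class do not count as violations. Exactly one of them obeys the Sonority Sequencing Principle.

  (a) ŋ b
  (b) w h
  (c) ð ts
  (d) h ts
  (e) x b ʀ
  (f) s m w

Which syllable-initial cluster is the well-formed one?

f

(a) sonority 4-1: ill-formed.
(b) sonority 6-3: ill-formed.
(c) sonority 3-2: ill-formed.
(d) sonority 3-2: ill-formed.
(e) sonority 3-1-5: ill-formed.
(f) sonority 3-4-6: well-formed.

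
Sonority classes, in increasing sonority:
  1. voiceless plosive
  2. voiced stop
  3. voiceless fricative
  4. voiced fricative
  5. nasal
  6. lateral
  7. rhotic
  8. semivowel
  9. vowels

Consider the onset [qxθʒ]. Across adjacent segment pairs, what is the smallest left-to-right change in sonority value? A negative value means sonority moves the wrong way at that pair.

/q/: voiceless plosive = 1.
/x/: voiceless fricative = 3.
/θ/: voiceless fricative = 3.
/ʒ/: voiced fricative = 4.
/q/→/x/: change +2.
/x/→/θ/: change +0.
/θ/→/ʒ/: change +1.
Minimum = 0.

0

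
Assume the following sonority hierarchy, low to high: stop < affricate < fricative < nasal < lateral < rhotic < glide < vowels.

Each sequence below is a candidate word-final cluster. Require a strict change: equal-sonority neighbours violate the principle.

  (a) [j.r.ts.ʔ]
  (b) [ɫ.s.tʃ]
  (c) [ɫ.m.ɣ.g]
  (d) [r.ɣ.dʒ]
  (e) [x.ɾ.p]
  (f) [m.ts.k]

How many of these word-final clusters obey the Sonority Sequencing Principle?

(a) [j.r.ts.ʔ]: profile 7-6-2-1 — obeys.
(b) [ɫ.s.tʃ]: profile 5-3-2 — obeys.
(c) [ɫ.m.ɣ.g]: profile 5-4-3-1 — obeys.
(d) [r.ɣ.dʒ]: profile 6-3-2 — obeys.
(e) [x.ɾ.p]: profile 3-6-1 — violates.
(f) [m.ts.k]: profile 4-2-1 — obeys.

5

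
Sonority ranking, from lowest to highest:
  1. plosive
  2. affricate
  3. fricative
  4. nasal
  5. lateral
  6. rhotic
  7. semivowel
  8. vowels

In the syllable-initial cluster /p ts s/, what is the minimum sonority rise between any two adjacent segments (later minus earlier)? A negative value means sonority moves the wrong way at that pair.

1

/p/ is a plosive (sonority 1).
/ts/ is an affricate (sonority 2).
/s/ is a fricative (sonority 3).
/p/→/ts/: change +1.
/ts/→/s/: change +1.
Minimum = 1.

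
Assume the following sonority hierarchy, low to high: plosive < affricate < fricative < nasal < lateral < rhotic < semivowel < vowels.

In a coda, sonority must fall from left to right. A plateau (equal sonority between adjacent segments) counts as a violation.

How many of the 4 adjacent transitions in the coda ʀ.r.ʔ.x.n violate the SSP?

3

/ʀ/: rhotic = 6.
/r/: rhotic = 6.
/ʔ/: plosive = 1.
/x/: fricative = 3.
/n/: nasal = 4.
/ʀ/→/r/: 6→6 (plateau) — violation.
/r/→/ʔ/: 6→1 (falls) — ok.
/ʔ/→/x/: 1→3 (does not fall) — violation.
/x/→/n/: 3→4 (does not fall) — violation.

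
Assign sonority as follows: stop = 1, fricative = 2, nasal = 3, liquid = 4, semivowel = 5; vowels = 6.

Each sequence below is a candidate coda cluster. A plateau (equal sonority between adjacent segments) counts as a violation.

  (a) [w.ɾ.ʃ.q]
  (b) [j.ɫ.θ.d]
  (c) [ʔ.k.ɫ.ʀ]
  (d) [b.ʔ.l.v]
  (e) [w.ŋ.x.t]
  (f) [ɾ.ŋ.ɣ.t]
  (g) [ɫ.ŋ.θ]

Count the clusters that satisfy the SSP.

(a) sonority 5-4-2-1: well-formed.
(b) sonority 5-4-2-1: well-formed.
(c) sonority 1-1-4-4: ill-formed.
(d) sonority 1-1-4-2: ill-formed.
(e) sonority 5-3-2-1: well-formed.
(f) sonority 4-3-2-1: well-formed.
(g) sonority 4-3-2: well-formed.

5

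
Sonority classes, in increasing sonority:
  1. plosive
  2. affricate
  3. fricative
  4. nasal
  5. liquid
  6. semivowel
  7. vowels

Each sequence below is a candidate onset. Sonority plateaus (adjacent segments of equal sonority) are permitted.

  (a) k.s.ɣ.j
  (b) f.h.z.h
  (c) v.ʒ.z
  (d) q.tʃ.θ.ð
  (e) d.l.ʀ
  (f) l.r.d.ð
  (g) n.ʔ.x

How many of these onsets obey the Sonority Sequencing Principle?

(a) k.s.ɣ.j: profile 1-3-3-6 — obeys.
(b) f.h.z.h: profile 3-3-3-3 — obeys.
(c) v.ʒ.z: profile 3-3-3 — obeys.
(d) q.tʃ.θ.ð: profile 1-2-3-3 — obeys.
(e) d.l.ʀ: profile 1-5-5 — obeys.
(f) l.r.d.ð: profile 5-5-1-3 — violates.
(g) n.ʔ.x: profile 4-1-3 — violates.

5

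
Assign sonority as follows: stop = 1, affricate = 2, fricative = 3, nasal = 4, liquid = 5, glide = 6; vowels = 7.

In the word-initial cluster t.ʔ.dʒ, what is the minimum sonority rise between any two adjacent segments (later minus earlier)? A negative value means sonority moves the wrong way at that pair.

/t/ — stop, sonority 1.
/ʔ/ — stop, sonority 1.
/dʒ/ — affricate, sonority 2.
/t/→/ʔ/: change +0.
/ʔ/→/dʒ/: change +1.
Minimum = 0.

0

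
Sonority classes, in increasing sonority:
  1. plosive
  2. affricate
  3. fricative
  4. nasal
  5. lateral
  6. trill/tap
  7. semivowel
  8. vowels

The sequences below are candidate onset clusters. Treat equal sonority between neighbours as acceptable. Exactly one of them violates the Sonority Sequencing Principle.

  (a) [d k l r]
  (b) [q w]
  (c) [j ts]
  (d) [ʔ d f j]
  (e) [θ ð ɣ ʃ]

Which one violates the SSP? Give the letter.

c

(a) 1-1-5-6 → obeys
(b) 1-7 → obeys
(c) 7-2 → violates
(d) 1-1-3-7 → obeys
(e) 3-3-3-3 → obeys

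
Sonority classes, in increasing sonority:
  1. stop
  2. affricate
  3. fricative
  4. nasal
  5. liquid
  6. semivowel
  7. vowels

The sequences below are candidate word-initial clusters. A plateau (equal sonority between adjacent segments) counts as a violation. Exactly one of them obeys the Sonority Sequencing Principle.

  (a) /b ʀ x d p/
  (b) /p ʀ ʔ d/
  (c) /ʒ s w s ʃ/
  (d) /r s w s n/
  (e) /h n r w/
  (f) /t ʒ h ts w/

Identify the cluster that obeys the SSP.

e

(a) 1-5-3-1-1 → violates
(b) 1-5-1-1 → violates
(c) 3-3-6-3-3 → violates
(d) 5-3-6-3-4 → violates
(e) 3-4-5-6 → obeys
(f) 1-3-3-2-6 → violates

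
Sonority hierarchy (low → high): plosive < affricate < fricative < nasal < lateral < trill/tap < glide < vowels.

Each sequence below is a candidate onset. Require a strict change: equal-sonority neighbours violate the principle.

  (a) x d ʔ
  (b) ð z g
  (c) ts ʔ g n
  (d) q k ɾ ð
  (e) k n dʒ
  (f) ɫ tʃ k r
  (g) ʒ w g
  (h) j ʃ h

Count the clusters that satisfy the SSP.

0

(a) x d ʔ: profile 3-1-1 — violates.
(b) ð z g: profile 3-3-1 — violates.
(c) ts ʔ g n: profile 2-1-1-4 — violates.
(d) q k ɾ ð: profile 1-1-6-3 — violates.
(e) k n dʒ: profile 1-4-2 — violates.
(f) ɫ tʃ k r: profile 5-2-1-6 — violates.
(g) ʒ w g: profile 3-7-1 — violates.
(h) j ʃ h: profile 7-3-3 — violates.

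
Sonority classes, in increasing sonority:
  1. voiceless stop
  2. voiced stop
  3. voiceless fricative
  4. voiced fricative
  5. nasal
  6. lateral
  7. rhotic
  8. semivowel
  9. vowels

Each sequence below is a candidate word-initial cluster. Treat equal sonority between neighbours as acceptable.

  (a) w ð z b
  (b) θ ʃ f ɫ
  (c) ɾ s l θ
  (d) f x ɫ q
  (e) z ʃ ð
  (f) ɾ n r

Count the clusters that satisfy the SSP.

1

(a) sonority 8-4-4-2: ill-formed.
(b) sonority 3-3-3-6: well-formed.
(c) sonority 7-3-6-3: ill-formed.
(d) sonority 3-3-6-1: ill-formed.
(e) sonority 4-3-4: ill-formed.
(f) sonority 7-5-7: ill-formed.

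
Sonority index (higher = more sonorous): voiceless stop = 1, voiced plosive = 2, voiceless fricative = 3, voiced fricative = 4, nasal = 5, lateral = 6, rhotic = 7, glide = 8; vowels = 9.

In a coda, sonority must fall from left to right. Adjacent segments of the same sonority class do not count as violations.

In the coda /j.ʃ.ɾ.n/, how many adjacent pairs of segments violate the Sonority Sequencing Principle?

/j/: glide = 8.
/ʃ/: voiceless fricative = 3.
/ɾ/: rhotic = 7.
/n/: nasal = 5.
/j/→/ʃ/: 8→3 (falls) — ok.
/ʃ/→/ɾ/: 3→7 (does not fall) — violation.
/ɾ/→/n/: 7→5 (falls) — ok.

1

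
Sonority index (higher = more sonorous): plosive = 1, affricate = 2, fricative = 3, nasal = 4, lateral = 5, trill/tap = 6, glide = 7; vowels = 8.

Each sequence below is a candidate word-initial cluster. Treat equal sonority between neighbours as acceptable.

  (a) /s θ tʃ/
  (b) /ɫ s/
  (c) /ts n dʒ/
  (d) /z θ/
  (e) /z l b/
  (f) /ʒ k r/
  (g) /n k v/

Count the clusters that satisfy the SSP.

(a) 3-3-2 → violates
(b) 5-3 → violates
(c) 2-4-2 → violates
(d) 3-3 → obeys
(e) 3-5-1 → violates
(f) 3-1-6 → violates
(g) 4-1-3 → violates

1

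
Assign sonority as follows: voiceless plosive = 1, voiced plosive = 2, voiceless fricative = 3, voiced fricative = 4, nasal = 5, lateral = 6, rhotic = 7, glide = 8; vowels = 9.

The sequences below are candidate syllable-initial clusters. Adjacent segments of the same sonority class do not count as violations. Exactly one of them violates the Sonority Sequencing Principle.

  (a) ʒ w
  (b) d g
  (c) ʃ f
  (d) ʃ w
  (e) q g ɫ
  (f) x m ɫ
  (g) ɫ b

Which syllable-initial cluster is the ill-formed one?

(a) 4-8 → obeys
(b) 2-2 → obeys
(c) 3-3 → obeys
(d) 3-8 → obeys
(e) 1-2-6 → obeys
(f) 3-5-6 → obeys
(g) 6-2 → violates

g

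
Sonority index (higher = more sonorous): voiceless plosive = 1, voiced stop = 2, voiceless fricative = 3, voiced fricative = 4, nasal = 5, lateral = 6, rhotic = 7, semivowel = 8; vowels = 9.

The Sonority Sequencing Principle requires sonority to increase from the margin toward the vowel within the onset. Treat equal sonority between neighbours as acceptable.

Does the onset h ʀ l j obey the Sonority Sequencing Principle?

no

/h/ — voiceless fricative, sonority 3.
/ʀ/ — rhotic, sonority 7.
/l/ — lateral, sonority 6.
/j/ — semivowel, sonority 8.
The profile is 3-7-6-8. Between /ʀ/ (7) and /l/ (6) sonority does not rise, so the cluster violates the SSP.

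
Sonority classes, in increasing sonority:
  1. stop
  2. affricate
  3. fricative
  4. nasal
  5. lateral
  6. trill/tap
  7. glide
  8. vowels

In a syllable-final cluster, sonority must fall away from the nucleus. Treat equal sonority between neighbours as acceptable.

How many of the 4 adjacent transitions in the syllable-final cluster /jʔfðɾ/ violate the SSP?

2

/j/: glide = 7.
/ʔ/: stop = 1.
/f/: fricative = 3.
/ð/: fricative = 3.
/ɾ/: trill/tap = 6.
/j/→/ʔ/: 7→1 (falls) — ok.
/ʔ/→/f/: 1→3 (does not fall) — violation.
/f/→/ð/: 3→3 (plateau, allowed) — ok.
/ð/→/ɾ/: 3→6 (does not fall) — violation.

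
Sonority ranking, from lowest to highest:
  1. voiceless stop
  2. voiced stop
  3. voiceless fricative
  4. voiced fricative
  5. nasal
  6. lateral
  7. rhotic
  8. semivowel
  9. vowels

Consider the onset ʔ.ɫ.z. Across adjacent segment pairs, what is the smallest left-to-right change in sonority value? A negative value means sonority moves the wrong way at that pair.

-2

/ʔ/: voiceless stop = 1.
/ɫ/: lateral = 6.
/z/: voiced fricative = 4.
/ʔ/→/ɫ/: change +5.
/ɫ/→/z/: change -2.
Minimum = -2.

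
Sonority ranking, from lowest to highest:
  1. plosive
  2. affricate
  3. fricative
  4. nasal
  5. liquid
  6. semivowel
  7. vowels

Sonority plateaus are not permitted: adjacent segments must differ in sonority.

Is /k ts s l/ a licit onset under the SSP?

/k/ is a plosive (sonority 1).
/ts/ is an affricate (sonority 2).
/s/ is a fricative (sonority 3).
/l/ is a liquid (sonority 5).
The profile 1-2-3-5 strictly rises, so the onset satisfies the SSP.

yes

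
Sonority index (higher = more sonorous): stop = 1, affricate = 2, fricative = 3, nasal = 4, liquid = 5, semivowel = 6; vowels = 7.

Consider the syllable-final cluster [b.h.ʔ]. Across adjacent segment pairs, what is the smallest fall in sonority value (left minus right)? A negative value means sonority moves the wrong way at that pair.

/b/ — stop, sonority 1.
/h/ — fricative, sonority 3.
/ʔ/ — stop, sonority 1.
/b/→/h/: change -2.
/h/→/ʔ/: change +2.
Minimum = -2.

-2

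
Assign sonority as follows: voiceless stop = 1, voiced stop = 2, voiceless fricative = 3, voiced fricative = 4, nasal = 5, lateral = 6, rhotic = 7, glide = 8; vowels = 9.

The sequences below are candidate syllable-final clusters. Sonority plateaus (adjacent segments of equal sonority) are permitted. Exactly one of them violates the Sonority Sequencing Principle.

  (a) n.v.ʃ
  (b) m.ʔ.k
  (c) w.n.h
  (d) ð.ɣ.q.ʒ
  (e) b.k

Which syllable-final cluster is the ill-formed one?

(a) 5-4-3 → obeys
(b) 5-1-1 → obeys
(c) 8-5-3 → obeys
(d) 4-4-1-4 → violates
(e) 2-1 → obeys

d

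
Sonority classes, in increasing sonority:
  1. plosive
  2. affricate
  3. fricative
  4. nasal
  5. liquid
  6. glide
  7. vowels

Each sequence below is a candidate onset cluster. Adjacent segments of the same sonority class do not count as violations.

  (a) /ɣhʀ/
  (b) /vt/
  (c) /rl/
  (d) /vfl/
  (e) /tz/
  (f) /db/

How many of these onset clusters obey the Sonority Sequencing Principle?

(a) 3-3-5 → obeys
(b) 3-1 → violates
(c) 5-5 → obeys
(d) 3-3-5 → obeys
(e) 1-3 → obeys
(f) 1-1 → obeys

5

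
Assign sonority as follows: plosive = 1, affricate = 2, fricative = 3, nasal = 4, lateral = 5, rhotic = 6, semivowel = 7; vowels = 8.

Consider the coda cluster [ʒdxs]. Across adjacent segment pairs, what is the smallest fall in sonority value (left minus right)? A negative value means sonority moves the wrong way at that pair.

/ʒ/ — fricative, sonority 3.
/d/ — plosive, sonority 1.
/x/ — fricative, sonority 3.
/s/ — fricative, sonority 3.
/ʒ/→/d/: change +2.
/d/→/x/: change -2.
/x/→/s/: change +0.
Minimum = -2.

-2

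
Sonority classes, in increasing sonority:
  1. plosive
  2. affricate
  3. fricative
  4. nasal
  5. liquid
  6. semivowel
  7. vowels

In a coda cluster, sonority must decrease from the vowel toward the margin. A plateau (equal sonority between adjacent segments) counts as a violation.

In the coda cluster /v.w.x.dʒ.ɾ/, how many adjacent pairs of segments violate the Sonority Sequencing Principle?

2

/v/: fricative = 3.
/w/: semivowel = 6.
/x/: fricative = 3.
/dʒ/: affricate = 2.
/ɾ/: liquid = 5.
/v/→/w/: 3→6 (does not fall) — violation.
/w/→/x/: 6→3 (falls) — ok.
/x/→/dʒ/: 3→2 (falls) — ok.
/dʒ/→/ɾ/: 2→5 (does not fall) — violation.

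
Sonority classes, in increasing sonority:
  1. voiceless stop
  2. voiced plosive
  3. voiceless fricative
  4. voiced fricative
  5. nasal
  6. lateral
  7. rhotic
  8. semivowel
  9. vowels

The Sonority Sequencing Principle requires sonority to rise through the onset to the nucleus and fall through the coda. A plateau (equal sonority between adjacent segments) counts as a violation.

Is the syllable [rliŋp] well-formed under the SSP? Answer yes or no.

no

Onset: /r/ is a rhotic (sonority 7), /l/ is a lateral (sonority 6); then the nucleus /i/ (sonority 9).
Onset profile 7-6-9 — does not strictly rise throughout.
Coda: /ŋ/ is a nasal (sonority 5), /p/ is a voiceless stop (sonority 1).
Coda profile 9-5-1 — falls from the nucleus.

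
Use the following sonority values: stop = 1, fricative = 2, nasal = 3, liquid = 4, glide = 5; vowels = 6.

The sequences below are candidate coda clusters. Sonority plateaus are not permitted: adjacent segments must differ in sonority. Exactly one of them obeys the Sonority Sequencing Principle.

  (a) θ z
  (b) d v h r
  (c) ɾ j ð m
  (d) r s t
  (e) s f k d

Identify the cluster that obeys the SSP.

(a) sonority 2-2: ill-formed.
(b) sonority 1-2-2-4: ill-formed.
(c) sonority 4-5-2-3: ill-formed.
(d) sonority 4-2-1: well-formed.
(e) sonority 2-2-1-1: ill-formed.

d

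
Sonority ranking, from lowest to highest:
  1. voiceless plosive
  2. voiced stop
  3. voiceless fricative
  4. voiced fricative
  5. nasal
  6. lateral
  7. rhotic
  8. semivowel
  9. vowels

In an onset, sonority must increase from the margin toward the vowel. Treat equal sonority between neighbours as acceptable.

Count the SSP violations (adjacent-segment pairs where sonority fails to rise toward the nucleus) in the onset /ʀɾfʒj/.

1

/ʀ/: rhotic = 7.
/ɾ/: rhotic = 7.
/f/: voiceless fricative = 3.
/ʒ/: voiced fricative = 4.
/j/: semivowel = 8.
/ʀ/→/ɾ/: 7→7 (plateau, allowed) — ok.
/ɾ/→/f/: 7→3 (does not rise) — violation.
/f/→/ʒ/: 3→4 (rises) — ok.
/ʒ/→/j/: 4→8 (rises) — ok.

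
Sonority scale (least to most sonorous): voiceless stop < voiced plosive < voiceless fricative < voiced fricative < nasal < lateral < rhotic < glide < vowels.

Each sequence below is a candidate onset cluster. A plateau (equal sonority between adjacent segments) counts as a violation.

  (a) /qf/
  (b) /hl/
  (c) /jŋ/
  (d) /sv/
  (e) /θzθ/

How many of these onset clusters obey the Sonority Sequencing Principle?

(a) 1-3 → obeys
(b) 3-6 → obeys
(c) 8-5 → violates
(d) 3-4 → obeys
(e) 3-4-3 → violates

3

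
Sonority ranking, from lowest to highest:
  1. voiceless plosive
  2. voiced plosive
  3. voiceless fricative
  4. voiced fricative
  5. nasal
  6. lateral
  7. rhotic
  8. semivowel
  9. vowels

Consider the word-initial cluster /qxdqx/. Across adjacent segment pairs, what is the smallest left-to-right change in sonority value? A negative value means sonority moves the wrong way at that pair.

-1

/q/ is a voiceless plosive (sonority 1).
/x/ is a voiceless fricative (sonority 3).
/d/ is a voiced plosive (sonority 2).
/q/ is a voiceless plosive (sonority 1).
/x/ is a voiceless fricative (sonority 3).
/q/→/x/: change +2.
/x/→/d/: change -1.
/d/→/q/: change -1.
/q/→/x/: change +2.
Minimum = -1.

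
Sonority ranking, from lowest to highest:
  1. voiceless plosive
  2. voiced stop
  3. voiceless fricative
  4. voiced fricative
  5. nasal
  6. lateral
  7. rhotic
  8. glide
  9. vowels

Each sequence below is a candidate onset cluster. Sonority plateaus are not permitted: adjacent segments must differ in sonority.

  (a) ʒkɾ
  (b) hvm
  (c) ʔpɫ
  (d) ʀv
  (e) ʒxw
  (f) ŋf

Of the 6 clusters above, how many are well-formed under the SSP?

1

(a) sonority 4-1-7: ill-formed.
(b) sonority 3-4-5: well-formed.
(c) sonority 1-1-6: ill-formed.
(d) sonority 7-4: ill-formed.
(e) sonority 4-3-8: ill-formed.
(f) sonority 5-3: ill-formed.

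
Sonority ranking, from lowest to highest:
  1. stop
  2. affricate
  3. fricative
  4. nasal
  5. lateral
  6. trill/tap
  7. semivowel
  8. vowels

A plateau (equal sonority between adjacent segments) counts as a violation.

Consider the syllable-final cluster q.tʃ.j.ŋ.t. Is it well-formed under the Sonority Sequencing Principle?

no

/q/ — stop, sonority 1.
/tʃ/ — affricate, sonority 2.
/j/ — semivowel, sonority 7.
/ŋ/ — nasal, sonority 4.
/t/ — stop, sonority 1.
The profile is 1-2-7-4-1. Between /q/ (1) and /tʃ/ (2) sonority does not fall, so the cluster violates the SSP.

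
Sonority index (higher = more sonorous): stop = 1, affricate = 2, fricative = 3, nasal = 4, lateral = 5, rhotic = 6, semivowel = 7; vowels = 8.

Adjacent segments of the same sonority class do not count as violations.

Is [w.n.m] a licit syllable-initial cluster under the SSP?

/w/: semivowel = 7.
/n/: nasal = 4.
/m/: nasal = 4.
The profile is 7-4-4. Between /w/ (7) and /n/ (4) sonority does not rise, so the cluster violates the SSP.

no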